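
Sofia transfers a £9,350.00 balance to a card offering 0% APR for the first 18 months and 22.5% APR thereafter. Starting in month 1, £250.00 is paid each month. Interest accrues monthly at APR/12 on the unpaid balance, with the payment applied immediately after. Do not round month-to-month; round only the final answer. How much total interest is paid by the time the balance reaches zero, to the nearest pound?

£1,236

Promo months 1–18 at r₀ = 0%/12 = 0; months 19+ at r₁ = 22.5%/12 = 0.01875.
After month 18 (no interest yet): B = £9,350.00 − 18·£250.00 = £4,850.00.
Then at r₁ with £250.00/mo: n₂ = −ln(1 − r₁·B/P)/ln(1+r₁) ≈ 24.34 → 25 more payments.
Total paid = 42·£250.00 + £85.72 = £10,585.72; interest = £10,585.72 − £9,350.00 = £1,235.72.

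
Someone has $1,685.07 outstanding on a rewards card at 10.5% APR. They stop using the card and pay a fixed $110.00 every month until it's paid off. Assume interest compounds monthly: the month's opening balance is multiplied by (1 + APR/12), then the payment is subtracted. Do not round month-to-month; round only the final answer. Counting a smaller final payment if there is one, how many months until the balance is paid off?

Monthly rate r = 10.5%/12 = 0.875% = 0.00875.
Recurrence: B ← B·(1+r) − $110.00.
Month 1: interest $14.74; balance after payment $1,589.81.
Month 2: interest $13.91; balance after payment $1,493.73.
Closed form: n = −ln(1 − rB₀/P)/ln(1+r) = −ln(0.86596)/ln(1.00875) ≈ 16.519, so the balance reaches zero during payment 17.

17 payments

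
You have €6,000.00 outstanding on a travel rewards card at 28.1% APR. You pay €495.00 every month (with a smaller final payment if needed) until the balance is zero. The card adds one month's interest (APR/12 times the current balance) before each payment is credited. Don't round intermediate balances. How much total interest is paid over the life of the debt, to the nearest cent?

Monthly rate r = 28.1%/12 = 2.34167% = 0.0234167.
Payoff takes n = ⌈−ln(1 − rB₀/P)/ln(1+r)⌉ = ⌈14.423⌉ = 15 payments; the last is €210.88.
Total paid = 14·€495.00 + €210.88 = €7,140.88.
Total interest = total paid − principal = €7,140.88 − €6,000.00 = €1,140.88.

€1,140.88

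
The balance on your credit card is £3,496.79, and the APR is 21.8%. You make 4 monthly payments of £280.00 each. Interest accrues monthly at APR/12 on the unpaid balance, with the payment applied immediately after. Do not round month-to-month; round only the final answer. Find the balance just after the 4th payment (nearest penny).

Monthly rate r = 21.8%/12 = 1.81667% = 0.0181667.
Each month: B ← B·(1+r) − £280.00.
Month 1: interest £63.53; balance after payment £3,280.32.
Month 2: interest £59.59; balance after payment £3,059.91.
Month 3: interest £55.59; balance after payment £2,835.50.
Month 4: interest £51.51; balance after payment £2,607.01.

£2,607.01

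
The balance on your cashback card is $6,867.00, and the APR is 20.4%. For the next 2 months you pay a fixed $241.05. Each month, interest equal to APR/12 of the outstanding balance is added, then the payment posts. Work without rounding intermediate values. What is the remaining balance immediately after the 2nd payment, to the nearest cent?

Monthly rate r = 20.4%/12 = 1.7% = 0.017.
Each month: B ← B·(1+r) − $241.05.
Month 1: interest $116.74; balance after payment $6,742.69.
Month 2: interest $114.63; balance after payment $6,616.26.

$6,616.26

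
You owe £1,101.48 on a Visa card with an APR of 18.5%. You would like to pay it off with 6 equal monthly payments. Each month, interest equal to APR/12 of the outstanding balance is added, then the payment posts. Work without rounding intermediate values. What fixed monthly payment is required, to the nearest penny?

£193.61

Monthly rate r = 18.5%/12 = 1.54167% = 0.0154167.
Level-payment amortization: P = B₀·r / (1 − (1+r)^(−n)) = 1101.48·0.0154167 / (1 − 1.01542^(−6)).
Denominator 1 − (1+r)^(−6) = 0.0877071416.
P = 16.9811 / 0.0877071416 ≈ 193.61.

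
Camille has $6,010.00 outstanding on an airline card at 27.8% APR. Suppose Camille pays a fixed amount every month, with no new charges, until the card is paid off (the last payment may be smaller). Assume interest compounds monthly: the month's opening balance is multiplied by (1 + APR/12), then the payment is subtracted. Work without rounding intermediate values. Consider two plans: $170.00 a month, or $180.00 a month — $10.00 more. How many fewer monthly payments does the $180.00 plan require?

10 fewer payments

Monthly rate r = 27.8%/12 = 2.31667% = 0.0231667.
At $170.00/mo: n = ⌈−ln(1 − rB₀/P)/ln(1+r)⌉ = 75 payments (last $108.34); total interest = total paid − $6,010.00 = $6,678.34.
At $180.00/mo: 65 payments (last $151.94); total interest $5,661.94.
Payments saved = 75 − 65 = 10.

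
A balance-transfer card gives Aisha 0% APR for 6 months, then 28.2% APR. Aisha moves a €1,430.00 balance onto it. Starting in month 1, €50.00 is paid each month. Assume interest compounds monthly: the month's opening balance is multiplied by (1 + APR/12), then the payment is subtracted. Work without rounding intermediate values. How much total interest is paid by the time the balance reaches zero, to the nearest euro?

€500

Promo months 1–6 at r₀ = 0%/12 = 0; months 7+ at r₁ = 28.2%/12 = 0.0235.
After month 6 (no interest yet): B = €1,430.00 − 6·€50.00 = €1,130.00.
Then at r₁ with €50.00/mo: n₂ = −ln(1 − r₁·B/P)/ln(1+r₁) ≈ 32.61 → 33 more payments.
Total paid = 38·€50.00 + €30.42 = €1,930.42; interest = €1,930.42 − €1,430.00 = €500.42.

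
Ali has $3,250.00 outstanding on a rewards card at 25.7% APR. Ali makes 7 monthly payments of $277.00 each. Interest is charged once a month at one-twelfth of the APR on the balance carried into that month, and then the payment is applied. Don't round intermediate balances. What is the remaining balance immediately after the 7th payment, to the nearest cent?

$1,701.55

Monthly rate r = 25.7%/12 = 2.14167% = 0.0214167.
Each month: B ← B·(1+r) − $277.00.
Month 1: interest $69.60; balance after payment $3,042.60.
Month 2: interest $65.16; balance after payment $2,830.77.
Month 3: interest $60.63; balance after payment $2,614.39.
Month 4: interest $55.99; balance after payment $2,393.38.
Month 5: interest $51.26; balance after payment $2,167.64.
Month 6: interest $46.42; balance after payment $1,937.07.
Month 7: interest $41.49; balance after payment $1,701.55.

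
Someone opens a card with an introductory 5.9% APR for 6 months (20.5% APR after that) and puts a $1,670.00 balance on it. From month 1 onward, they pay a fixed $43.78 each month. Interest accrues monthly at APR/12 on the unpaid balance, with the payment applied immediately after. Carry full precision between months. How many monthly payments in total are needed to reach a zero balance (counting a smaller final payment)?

56 payments

Promo months 1–6 at r₀ = 5.9%/12 = 0.00491667; months 7+ at r₁ = 20.5%/12 = 0.0170833.
After month 6: iterate B ← B·(1+r₀) − $43.78 for 6 months → $1,453.94.
Then at r₁ with $43.78/mo: n₂ = −ln(1 − r₁·B/P)/ln(1+r₁) ≈ 49.46 → 50 more payments.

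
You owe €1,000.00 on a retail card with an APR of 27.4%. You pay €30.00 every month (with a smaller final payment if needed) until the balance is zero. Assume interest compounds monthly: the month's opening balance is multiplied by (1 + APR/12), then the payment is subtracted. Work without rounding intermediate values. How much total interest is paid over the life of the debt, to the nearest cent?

€902.62

Monthly rate r = 27.4%/12 = 2.28333% = 0.0228333.
Payoff takes n = ⌈−ln(1 − rB₀/P)/ln(1+r)⌉ = ⌈63.418⌉ = 64 payments; the last is €12.62.
Total paid = 63·€30.00 + €12.62 = €1,902.62.
Total interest = total paid − principal = €1,902.62 − €1,000.00 = €902.62.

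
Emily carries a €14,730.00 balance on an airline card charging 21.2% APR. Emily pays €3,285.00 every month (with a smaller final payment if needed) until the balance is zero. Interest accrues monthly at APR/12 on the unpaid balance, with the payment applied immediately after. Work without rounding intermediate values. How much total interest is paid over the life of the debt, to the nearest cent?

€757.25

Monthly rate r = 21.2%/12 = 1.76667% = 0.0176667.
Payoff takes n = ⌈−ln(1 − rB₀/P)/ln(1+r)⌉ = ⌈4.713⌉ = 5 payments; the last is €2,347.25.
Total paid = 4·€3,285.00 + €2,347.25 = €15,487.25.
Total interest = total paid − principal = €15,487.25 − €14,730.00 = €757.25.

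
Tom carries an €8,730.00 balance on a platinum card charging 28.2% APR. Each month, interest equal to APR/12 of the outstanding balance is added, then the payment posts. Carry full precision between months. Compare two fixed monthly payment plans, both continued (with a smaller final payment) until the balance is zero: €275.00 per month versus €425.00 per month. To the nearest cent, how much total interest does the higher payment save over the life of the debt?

€4,163.61

Monthly rate r = 28.2%/12 = 2.35% = 0.0235.
At €275.00/mo: n = ⌈−ln(1 − rB₀/P)/ln(1+r)⌉ = 60 payments (last €0.40); total interest = total paid − €8,730.00 = €7,495.40.
At €425.00/mo: 29 payments (last €161.79); total interest €3,331.79.
Interest saved = €7,495.40 − €3,331.79 = €4,163.61.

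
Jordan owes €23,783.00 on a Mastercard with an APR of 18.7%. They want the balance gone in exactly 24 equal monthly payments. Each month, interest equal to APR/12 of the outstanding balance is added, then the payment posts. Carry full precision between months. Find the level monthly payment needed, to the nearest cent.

Monthly rate r = 18.7%/12 = 1.55833% = 0.0155833.
Level-payment amortization: P = B₀·r / (1 − (1+r)^(−n)) = 23783.00·0.0155833 / (1 − 1.01558^(−24)).
Denominator 1 − (1+r)^(−24) = 0.310035989.
P = 370.618 / 0.310035989 ≈ 1195.40.

€1,195.40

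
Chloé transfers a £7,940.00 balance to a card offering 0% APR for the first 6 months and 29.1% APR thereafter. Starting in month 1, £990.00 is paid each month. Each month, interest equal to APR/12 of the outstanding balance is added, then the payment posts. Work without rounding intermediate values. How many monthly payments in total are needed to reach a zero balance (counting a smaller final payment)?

9 months

Promo months 1–6 at r₀ = 0%/12 = 0; months 7+ at r₁ = 29.1%/12 = 0.02425.
After month 6 (no interest yet): B = £7,940.00 − 6·£990.00 = £2,000.00.
Then at r₁ with £990.00/mo: n₂ = −ln(1 − r₁·B/P)/ln(1+r₁) ≈ 2.10 → 3 more payments.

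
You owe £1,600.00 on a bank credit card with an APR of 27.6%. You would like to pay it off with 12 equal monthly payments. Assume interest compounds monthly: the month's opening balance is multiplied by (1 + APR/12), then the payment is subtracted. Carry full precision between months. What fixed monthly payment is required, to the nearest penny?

£154.10

Monthly rate r = 27.6%/12 = 2.3% = 0.023.
Level-payment amortization: P = B₀·r / (1 − (1+r)^(−n)) = 1600.00·0.023 / (1 − 1.023^(−12)).
Denominator 1 − (1+r)^(−12) = 0.23881119.
P = 36.8 / 0.23881119 ≈ 154.10.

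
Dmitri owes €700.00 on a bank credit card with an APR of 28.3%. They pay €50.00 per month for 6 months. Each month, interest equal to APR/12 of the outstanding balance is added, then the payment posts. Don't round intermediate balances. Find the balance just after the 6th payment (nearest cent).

€486.82

Monthly rate r = 28.3%/12 = 2.35833% = 0.0235833.
Each month: B ← B·(1+r) − €50.00.
Month 1: interest €16.51; balance after payment €666.51.
Month 2: interest €15.72; balance after payment €632.23.
Month 3: interest €14.91; balance after payment €597.14.
Month 4: interest €14.08; balance after payment €561.22.
Month 5: interest €13.24; balance after payment €524.45.
Month 6: interest €12.37; balance after payment €486.82.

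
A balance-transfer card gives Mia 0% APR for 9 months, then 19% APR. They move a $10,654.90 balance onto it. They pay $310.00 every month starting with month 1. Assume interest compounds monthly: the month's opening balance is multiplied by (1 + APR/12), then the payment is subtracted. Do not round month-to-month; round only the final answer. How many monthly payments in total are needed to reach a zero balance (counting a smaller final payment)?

Promo months 1–9 at r₀ = 0%/12 = 0; months 10+ at r₁ = 19%/12 = 0.0158333.
After month 9 (no interest yet): B = $10,654.90 − 9·$310.00 = $7,864.90.
Then at r₁ with $310.00/mo: n₂ = −ln(1 − r₁·B/P)/ln(1+r₁) ≈ 32.70 → 33 more payments.

42 payments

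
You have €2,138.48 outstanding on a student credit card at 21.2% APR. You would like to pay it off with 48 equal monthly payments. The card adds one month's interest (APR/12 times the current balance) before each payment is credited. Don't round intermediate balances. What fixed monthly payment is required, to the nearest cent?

€66.45

Monthly rate r = 21.2%/12 = 1.76667% = 0.0176667.
Level-payment amortization: P = B₀·r / (1 − (1+r)^(−n)) = 2138.48·0.0176667 / (1 − 1.01767^(−48)).
Denominator 1 − (1+r)^(−48) = 0.568546874.
P = 37.7798 / 0.568546874 ≈ 66.45.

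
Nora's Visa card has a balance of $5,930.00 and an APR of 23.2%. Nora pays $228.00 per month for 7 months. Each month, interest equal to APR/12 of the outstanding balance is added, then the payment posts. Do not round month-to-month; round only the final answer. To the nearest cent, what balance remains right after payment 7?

Monthly rate r = 23.2%/12 = 1.93333% = 0.0193333.
Each month: B ← B·(1+r) − $228.00.
Month 1: interest $114.65; balance after payment $5,816.65.
Month 2: interest $112.46; balance after payment $5,701.10.
Month 3: interest $110.22; balance after payment $5,583.32.
Month 4: interest $107.94; balance after payment $5,463.27.
Month 5: interest $105.62; balance after payment $5,340.89.
Month 6: interest $103.26; balance after payment $5,216.15.
Month 7: interest $100.85; balance after payment $5,088.99.

$5,088.99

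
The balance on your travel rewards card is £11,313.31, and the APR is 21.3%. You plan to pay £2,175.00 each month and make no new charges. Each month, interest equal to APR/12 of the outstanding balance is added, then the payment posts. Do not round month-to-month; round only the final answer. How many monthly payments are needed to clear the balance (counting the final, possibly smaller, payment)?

6 payments

Monthly rate r = 21.3%/12 = 1.775% = 0.01775.
Recurrence: B ← B·(1+r) − £2,175.00.
Month 1: interest £200.81; balance after payment £9,339.12.
Month 2: interest £165.77; balance after payment £7,329.89.
Month 3: interest £130.11; balance after payment £5,285.00.
Month 4: interest £93.81; balance after payment £3,203.80.
Month 5: interest £56.87; balance after payment £1,085.67.
Month 6: interest £19.27; balance after payment £0.00.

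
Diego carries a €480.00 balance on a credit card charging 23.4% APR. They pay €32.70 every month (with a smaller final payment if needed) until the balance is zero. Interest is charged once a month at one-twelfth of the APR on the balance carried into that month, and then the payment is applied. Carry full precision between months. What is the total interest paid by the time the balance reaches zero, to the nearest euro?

€91

Monthly rate r = 23.4%/12 = 1.95% = 0.0195.
Payoff takes n = ⌈−ln(1 − rB₀/P)/ln(1+r)⌉ = ⌈17.461⌉ = 18 payments; the last is €15.14.
Total paid = 17·€32.70 + €15.14 = €571.04.
Total interest = total paid − principal = €571.04 − €480.00 = €91.04.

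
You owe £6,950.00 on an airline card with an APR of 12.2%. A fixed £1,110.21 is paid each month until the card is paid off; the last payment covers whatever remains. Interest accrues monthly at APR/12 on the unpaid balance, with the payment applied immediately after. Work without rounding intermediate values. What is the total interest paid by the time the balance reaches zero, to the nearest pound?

Monthly rate r = 12.2%/12 = 1.01667% = 0.0101667.
Payoff takes n = ⌈−ln(1 − rB₀/P)/ln(1+r)⌉ = ⌈6.501⌉ = 7 payments; the last is £557.60.
Total paid = 6·£1,110.21 + £557.60 = £7,218.86.
Total interest = total paid − principal = £7,218.86 − £6,950.00 = £268.86.

£269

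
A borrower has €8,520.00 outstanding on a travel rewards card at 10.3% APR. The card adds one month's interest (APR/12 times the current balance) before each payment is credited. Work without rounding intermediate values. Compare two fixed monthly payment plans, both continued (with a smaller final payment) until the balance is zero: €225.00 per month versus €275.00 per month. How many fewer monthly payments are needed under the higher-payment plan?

9 fewer payments

Monthly rate r = 10.3%/12 = 0.858333% = 0.00858333.
At €225.00/mo: n = ⌈−ln(1 − rB₀/P)/ln(1+r)⌉ = 46 payments (last €223.09); total interest = total paid − €8,520.00 = €1,828.09.
At €275.00/mo: 37 payments (last €47.33); total interest €1,427.33.
Payments saved = 46 − 37 = 9.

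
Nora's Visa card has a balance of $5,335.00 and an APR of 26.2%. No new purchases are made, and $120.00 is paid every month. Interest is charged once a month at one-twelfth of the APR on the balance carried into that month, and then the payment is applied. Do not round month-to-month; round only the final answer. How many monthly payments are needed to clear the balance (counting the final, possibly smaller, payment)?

Monthly rate r = 26.2%/12 = 2.18333% = 0.0218333.
Recurrence: B ← B·(1+r) − $120.00.
Month 1: interest $116.48; balance after payment $5,331.48.
Month 2: interest $116.40; balance after payment $5,327.88.
Closed form: n = −ln(1 − rB₀/P)/ln(1+r) = −ln(0.029326)/ln(1.02183) ≈ 163.404, so the balance reaches zero during payment 164.

164 payments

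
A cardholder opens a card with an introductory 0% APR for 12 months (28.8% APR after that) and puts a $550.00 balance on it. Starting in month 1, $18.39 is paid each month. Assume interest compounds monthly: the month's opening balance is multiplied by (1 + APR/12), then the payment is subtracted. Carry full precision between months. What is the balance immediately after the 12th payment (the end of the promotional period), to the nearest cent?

Promo months 1–12 at r₀ = 0%/12 = 0; months 13+ at r₁ = 28.8%/12 = 0.024.
After month 12 (no interest yet): B = $550.00 − 12·$18.39 = $329.32.

$329.32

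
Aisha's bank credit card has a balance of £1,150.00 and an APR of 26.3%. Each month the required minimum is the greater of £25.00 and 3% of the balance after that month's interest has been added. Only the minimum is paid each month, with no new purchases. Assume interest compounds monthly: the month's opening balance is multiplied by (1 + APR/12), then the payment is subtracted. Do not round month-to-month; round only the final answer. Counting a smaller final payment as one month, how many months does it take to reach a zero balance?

Monthly rate r = 26.3%/12 = 2.19167% = 0.0219167.
While 3% of the post-interest balance exceeds £25.00, each month B ← (B·(1+r))·(1 − 0.03), i.e. B shrinks by the factor (1+r)·0.97 = 0.99126.
This holds for months 1–40. Entering month 41 the balance is £809.44; 3% of the post-interest balance is now below £25.00, so the flat £25.00 minimum applies from here.
From month 41 a fixed £25.00 at rate r clears £809.44 in 58 more payments. Total: 40 + 58 = 98 months.

98 months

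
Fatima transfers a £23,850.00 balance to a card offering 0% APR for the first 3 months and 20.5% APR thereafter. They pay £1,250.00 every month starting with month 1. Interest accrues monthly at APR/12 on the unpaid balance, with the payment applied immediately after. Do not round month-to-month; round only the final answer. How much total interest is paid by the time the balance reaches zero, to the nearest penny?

Promo months 1–3 at r₀ = 0%/12 = 0; months 4+ at r₁ = 20.5%/12 = 0.0170833.
After month 3 (no interest yet): B = £23,850.00 − 3·£1,250.00 = £20,100.00.
Then at r₁ with £1,250.00/mo: n₂ = −ln(1 − r₁·B/P)/ln(1+r₁) ≈ 18.96 → 19 more payments.
Total paid = 21·£1,250.00 + £1,200.80 = £27,450.80; interest = £27,450.80 − £23,850.00 = £3,600.80.

£3,600.80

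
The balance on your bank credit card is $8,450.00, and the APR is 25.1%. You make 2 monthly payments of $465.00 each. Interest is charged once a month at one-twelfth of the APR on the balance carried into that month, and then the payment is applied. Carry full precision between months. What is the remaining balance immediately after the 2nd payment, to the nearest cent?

$7,867.46

Monthly rate r = 25.1%/12 = 2.09167% = 0.0209167.
Each month: B ← B·(1+r) − $465.00.
Month 1: interest $176.75; balance after payment $8,161.75.
Month 2: interest $170.72; balance after payment $7,867.46.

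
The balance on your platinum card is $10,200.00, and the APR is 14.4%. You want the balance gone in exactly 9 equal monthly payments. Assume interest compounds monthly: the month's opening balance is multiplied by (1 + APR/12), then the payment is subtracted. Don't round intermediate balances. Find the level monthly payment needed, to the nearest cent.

$1,202.41

Monthly rate r = 14.4%/12 = 1.2% = 0.012.
Level-payment amortization: P = B₀·r / (1 − (1+r)^(−n)) = 10200.00·0.012 / (1 − 1.012^(−9)).
Denominator 1 − (1+r)^(−9) = 0.101795167.
P = 122.4 / 0.101795167 ≈ 1202.41.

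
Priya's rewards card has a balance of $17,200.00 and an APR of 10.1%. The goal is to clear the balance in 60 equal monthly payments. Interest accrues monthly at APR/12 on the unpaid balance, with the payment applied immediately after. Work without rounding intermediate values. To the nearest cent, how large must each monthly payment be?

$366.30

Monthly rate r = 10.1%/12 = 0.841667% = 0.00841667.
Level-payment amortization: P = B₀·r / (1 − (1+r)^(−n)) = 17200.00·0.00841667 / (1 − 1.00842^(−60)).
Denominator 1 − (1+r)^(−60) = 0.395217652.
P = 144.767 / 0.395217652 ≈ 366.30.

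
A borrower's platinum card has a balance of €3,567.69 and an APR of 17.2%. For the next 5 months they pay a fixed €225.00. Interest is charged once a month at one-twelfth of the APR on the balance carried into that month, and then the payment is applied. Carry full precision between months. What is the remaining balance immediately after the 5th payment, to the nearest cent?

Monthly rate r = 17.2%/12 = 1.43333% = 0.0143333.
Each month: B ← B·(1+r) − €225.00.
Month 1: interest €51.14; balance after payment €3,393.83.
Month 2: interest €48.64; balance after payment €3,217.47.
Month 3: interest €46.12; balance after payment €3,038.59.
Month 4: interest €43.55; balance after payment €2,857.14.
Month 5: interest €40.95; balance after payment €2,673.09.

€2,673.09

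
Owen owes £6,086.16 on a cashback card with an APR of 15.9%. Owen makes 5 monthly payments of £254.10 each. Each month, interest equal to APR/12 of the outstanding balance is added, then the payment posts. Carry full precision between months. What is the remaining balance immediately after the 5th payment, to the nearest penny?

Monthly rate r = 15.9%/12 = 1.325% = 0.01325.
Each month: B ← B·(1+r) − £254.10.
Month 1: interest £80.64; balance after payment £5,912.70.
Month 2: interest £78.34; balance after payment £5,736.94.
Month 3: interest £76.01; balance after payment £5,558.86.
Month 4: interest £73.65; balance after payment £5,378.41.
Month 5: interest £71.26; balance after payment £5,195.58.

£5,195.58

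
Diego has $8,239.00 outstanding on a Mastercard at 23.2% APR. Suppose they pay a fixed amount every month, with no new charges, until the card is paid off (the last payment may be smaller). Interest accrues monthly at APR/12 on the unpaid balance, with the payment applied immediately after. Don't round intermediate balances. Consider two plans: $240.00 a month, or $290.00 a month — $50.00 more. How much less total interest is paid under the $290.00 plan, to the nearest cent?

Monthly rate r = 23.2%/12 = 1.93333% = 0.0193333.
At $240.00/mo: n = ⌈−ln(1 − rB₀/P)/ln(1+r)⌉ = 57 payments (last $218.39); total interest = total paid − $8,239.00 = $5,419.39.
At $290.00/mo: 42 payments (last $179.03); total interest $3,830.03.
Interest saved = $5,419.39 − $3,830.03 = $1,589.36.

$1,589.36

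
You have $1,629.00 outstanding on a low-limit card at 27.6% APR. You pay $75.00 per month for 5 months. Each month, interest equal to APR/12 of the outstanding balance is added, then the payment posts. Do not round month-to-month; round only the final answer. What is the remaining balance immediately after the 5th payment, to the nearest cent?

$1,432.50

Monthly rate r = 27.6%/12 = 2.3% = 0.023.
Each month: B ← B·(1+r) − $75.00.
Month 1: interest $37.47; balance after payment $1,591.47.
Month 2: interest $36.60; balance after payment $1,553.07.
Month 3: interest $35.72; balance after payment $1,513.79.
Month 4: interest $34.82; balance after payment $1,473.61.
Month 5: interest $33.89; balance after payment $1,432.50.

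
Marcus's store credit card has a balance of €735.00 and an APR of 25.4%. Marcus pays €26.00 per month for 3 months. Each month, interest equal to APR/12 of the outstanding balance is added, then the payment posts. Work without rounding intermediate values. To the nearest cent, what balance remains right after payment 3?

€703.00

Monthly rate r = 25.4%/12 = 2.11667% = 0.0211667.
Each month: B ← B·(1+r) − €26.00.
Month 1: interest €15.56; balance after payment €724.56.
Month 2: interest €15.34; balance after payment €713.89.
Month 3: interest €15.11; balance after payment €703.00.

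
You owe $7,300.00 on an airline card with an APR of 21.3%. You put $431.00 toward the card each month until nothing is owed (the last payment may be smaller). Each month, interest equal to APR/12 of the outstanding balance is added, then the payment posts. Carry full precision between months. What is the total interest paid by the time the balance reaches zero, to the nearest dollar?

Monthly rate r = 21.3%/12 = 1.775% = 0.01775.
Payoff takes n = ⌈−ln(1 − rB₀/P)/ln(1+r)⌉ = ⌈20.324⌉ = 21 payments; the last is $140.48.
Total paid = 20·$431.00 + $140.48 = $8,760.48.
Total interest = total paid − principal = $8,760.48 − $7,300.00 = $1,460.48.

$1,460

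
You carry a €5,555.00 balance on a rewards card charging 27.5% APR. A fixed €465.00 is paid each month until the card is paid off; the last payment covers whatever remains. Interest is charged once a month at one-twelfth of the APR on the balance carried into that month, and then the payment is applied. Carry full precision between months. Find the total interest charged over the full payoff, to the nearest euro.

€1,010

Monthly rate r = 27.5%/12 = 2.29167% = 0.0229167.
Payoff takes n = ⌈−ln(1 − rB₀/P)/ln(1+r)⌉ = ⌈14.118⌉ = 15 payments; the last is €55.41.
Total paid = 14·€465.00 + €55.41 = €6,565.41.
Total interest = total paid − principal = €6,565.41 − €5,555.00 = €1,010.41.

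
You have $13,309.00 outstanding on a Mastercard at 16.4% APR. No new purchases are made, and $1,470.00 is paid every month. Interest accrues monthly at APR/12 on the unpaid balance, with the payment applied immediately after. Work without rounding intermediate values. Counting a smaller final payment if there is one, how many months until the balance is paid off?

10 payments

Monthly rate r = 16.4%/12 = 1.36667% = 0.0136667.
Recurrence: B ← B·(1+r) − $1,470.00.
Month 1: interest $181.89; balance after payment $12,020.89.
Month 2: interest $164.29; balance after payment $10,715.18.
Closed form: n = −ln(1 − rB₀/P)/ln(1+r) = −ln(0.87627)/ln(1.01367) ≈ 9.731, so the balance reaches zero during payment 10.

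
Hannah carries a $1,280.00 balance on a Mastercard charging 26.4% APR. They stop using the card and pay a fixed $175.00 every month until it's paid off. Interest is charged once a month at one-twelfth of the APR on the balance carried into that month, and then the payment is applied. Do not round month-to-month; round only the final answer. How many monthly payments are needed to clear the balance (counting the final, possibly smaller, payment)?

Monthly rate r = 26.4%/12 = 2.2% = 0.022.
Recurrence: B ← B·(1+r) − $175.00.
Month 1: interest $28.16; balance after payment $1,133.16.
Month 2: interest $24.93; balance after payment $983.09.
Closed form: n = −ln(1 − rB₀/P)/ln(1+r) = −ln(0.83909)/ln(1.022) ≈ 8.062, so the balance reaches zero during payment 9.

9 months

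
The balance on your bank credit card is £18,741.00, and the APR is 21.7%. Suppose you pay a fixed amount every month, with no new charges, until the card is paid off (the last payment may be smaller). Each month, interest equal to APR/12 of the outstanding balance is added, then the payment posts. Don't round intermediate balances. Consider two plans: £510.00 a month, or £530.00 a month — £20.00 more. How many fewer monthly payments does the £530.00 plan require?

Monthly rate r = 21.7%/12 = 1.80833% = 0.0180833.
At £510.00/mo: n = ⌈−ln(1 − rB₀/P)/ln(1+r)⌉ = 61 payments (last £479.89); total interest = total paid − £18,741.00 = £12,338.89.
At £530.00/mo: 57 payments (last £487.11); total interest £11,426.11.
Payments saved = 61 − 57 = 4.

4 fewer payments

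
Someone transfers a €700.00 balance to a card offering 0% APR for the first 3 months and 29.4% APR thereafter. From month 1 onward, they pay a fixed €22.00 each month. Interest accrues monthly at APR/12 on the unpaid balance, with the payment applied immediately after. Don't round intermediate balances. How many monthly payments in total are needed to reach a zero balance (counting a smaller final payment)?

54 months

Promo months 1–3 at r₀ = 0%/12 = 0; months 4+ at r₁ = 29.4%/12 = 0.0245.
After month 3 (no interest yet): B = €700.00 − 3·€22.00 = €634.00.
Then at r₁ with €22.00/mo: n₂ = −ln(1 − r₁·B/P)/ln(1+r₁) ≈ 50.58 → 51 more payments.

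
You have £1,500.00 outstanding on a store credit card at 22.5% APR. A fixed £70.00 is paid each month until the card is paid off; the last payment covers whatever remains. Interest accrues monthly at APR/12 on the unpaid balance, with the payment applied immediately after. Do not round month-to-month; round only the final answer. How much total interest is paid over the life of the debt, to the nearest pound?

£436

Monthly rate r = 22.5%/12 = 1.875% = 0.01875.
Payoff takes n = ⌈−ln(1 − rB₀/P)/ln(1+r)⌉ = ⌈27.659⌉ = 28 payments; the last is £46.28.
Total paid = 27·£70.00 + £46.28 = £1,936.28.
Total interest = total paid − principal = £1,936.28 − £1,500.00 = £436.28.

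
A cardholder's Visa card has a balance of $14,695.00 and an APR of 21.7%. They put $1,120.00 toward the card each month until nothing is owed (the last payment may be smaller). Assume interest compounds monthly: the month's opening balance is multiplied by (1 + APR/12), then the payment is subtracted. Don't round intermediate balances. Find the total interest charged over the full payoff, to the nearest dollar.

$2,232

Monthly rate r = 21.7%/12 = 1.80833% = 0.0180833.
Payoff takes n = ⌈−ln(1 − rB₀/P)/ln(1+r)⌉ = ⌈15.112⌉ = 16 payments; the last is $126.95.
Total paid = 15·$1,120.00 + $126.95 = $16,926.95.
Total interest = total paid − principal = $16,926.95 − $14,695.00 = $2,231.95.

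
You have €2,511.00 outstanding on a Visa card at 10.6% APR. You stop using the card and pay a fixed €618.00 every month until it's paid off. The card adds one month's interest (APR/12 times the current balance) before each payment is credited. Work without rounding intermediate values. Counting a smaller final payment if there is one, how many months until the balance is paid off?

Monthly rate r = 10.6%/12 = 0.883333% = 0.00883333.
Recurrence: B ← B·(1+r) − €618.00.
Month 1: interest €22.18; balance after payment €1,915.18.
Month 2: interest €16.92; balance after payment €1,314.10.
Month 3: interest €11.61; balance after payment €707.71.
Month 4: interest €6.25; balance after payment €95.96.
Month 5: interest €0.85; balance after payment €0.00.

5 months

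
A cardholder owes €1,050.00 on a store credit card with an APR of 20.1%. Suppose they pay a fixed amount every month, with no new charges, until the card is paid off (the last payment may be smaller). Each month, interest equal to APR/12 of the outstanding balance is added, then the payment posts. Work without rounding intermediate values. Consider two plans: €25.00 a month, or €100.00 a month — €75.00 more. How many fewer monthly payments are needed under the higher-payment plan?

Monthly rate r = 20.1%/12 = 1.675% = 0.01675.
At €25.00/mo: n = ⌈−ln(1 − rB₀/P)/ln(1+r)⌉ = 74 payments (last €4.68); total interest = total paid − €1,050.00 = €779.68.
At €100.00/mo: 12 payments (last €64.66); total interest €114.66.
Payments saved = 74 − 12 = 62.

62 fewer payments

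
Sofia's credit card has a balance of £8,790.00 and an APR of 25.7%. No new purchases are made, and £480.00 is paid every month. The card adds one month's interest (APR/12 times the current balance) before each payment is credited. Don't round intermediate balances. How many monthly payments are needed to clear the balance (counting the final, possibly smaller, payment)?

24 months

Monthly rate r = 25.7%/12 = 2.14167% = 0.0214167.
Recurrence: B ← B·(1+r) − £480.00.
Month 1: interest £188.25; balance after payment £8,498.25.
Month 2: interest £182.00; balance after payment £8,200.26.
Closed form: n = −ln(1 − rB₀/P)/ln(1+r) = −ln(0.60781)/ln(1.02142) ≈ 23.496, so the balance reaches zero during payment 24.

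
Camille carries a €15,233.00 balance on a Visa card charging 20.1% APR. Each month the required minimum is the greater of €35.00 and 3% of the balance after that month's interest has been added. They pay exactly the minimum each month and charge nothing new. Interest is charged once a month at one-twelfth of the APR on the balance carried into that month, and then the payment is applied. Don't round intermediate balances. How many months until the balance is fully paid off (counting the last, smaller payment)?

Monthly rate r = 20.1%/12 = 1.675% = 0.01675.
While 3% of the post-interest balance exceeds €35.00, each month B ← (B·(1+r))·(1 − 0.03), i.e. B shrinks by the factor (1+r)·0.97 = 0.98625.
This holds for months 1–187. Entering month 188 the balance is €1,143.28; 3% of the post-interest balance is now below €35.00, so the flat €35.00 minimum applies from here.
From month 188 a fixed €35.00 at rate r clears €1,143.28 in 48 more payments. Total: 187 + 48 = 235 months.

235 months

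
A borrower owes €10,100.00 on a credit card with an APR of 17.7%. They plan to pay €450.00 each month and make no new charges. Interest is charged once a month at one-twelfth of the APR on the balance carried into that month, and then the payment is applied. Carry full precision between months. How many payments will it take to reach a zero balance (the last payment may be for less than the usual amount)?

Monthly rate r = 17.7%/12 = 1.475% = 0.01475.
Recurrence: B ← B·(1+r) − €450.00.
Month 1: interest €148.97; balance after payment €9,798.98.
Month 2: interest €144.53; balance after payment €9,493.51.
Closed form: n = −ln(1 − rB₀/P)/ln(1+r) = −ln(0.66894)/ln(1.01475) ≈ 27.458, so the balance reaches zero during payment 28.

28 months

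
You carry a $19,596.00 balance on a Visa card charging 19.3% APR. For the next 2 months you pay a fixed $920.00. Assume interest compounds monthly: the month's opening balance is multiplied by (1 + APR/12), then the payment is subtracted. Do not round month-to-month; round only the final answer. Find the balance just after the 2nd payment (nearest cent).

Monthly rate r = 19.3%/12 = 1.60833% = 0.0160833.
Each month: B ← B·(1+r) − $920.00.
Month 1: interest $315.17; balance after payment $18,991.17.
Month 2: interest $305.44; balance after payment $18,376.61.

$18,376.61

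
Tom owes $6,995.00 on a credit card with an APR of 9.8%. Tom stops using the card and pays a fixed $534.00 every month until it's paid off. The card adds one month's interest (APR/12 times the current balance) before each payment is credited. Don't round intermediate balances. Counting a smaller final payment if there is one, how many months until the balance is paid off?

14 payments

Monthly rate r = 9.8%/12 = 0.816667% = 0.00816667.
Recurrence: B ← B·(1+r) − $534.00.
Month 1: interest $57.13; balance after payment $6,518.13.
Month 2: interest $53.23; balance after payment $6,037.36.
Closed form: n = −ln(1 − rB₀/P)/ln(1+r) = −ln(0.89302)/ln(1.00817) ≈ 13.911, so the balance reaches zero during payment 14.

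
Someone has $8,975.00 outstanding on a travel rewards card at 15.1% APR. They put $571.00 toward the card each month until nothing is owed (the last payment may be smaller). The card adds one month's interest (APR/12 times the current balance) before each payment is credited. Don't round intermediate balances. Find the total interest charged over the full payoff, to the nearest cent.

Monthly rate r = 15.1%/12 = 1.25833% = 0.0125833.
Payoff takes n = ⌈−ln(1 − rB₀/P)/ln(1+r)⌉ = ⌈17.624⌉ = 18 payments; the last is $356.87.
Total paid = 17·$571.00 + $356.87 = $10,063.87.
Total interest = total paid − principal = $10,063.87 − $8,975.00 = $1,088.87.

$1,088.87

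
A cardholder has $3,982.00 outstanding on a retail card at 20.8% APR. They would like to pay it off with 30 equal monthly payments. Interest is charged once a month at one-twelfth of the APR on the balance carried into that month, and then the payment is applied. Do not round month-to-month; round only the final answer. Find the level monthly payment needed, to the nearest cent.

Monthly rate r = 20.8%/12 = 1.73333% = 0.0173333.
Level-payment amortization: P = B₀·r / (1 − (1+r)^(−n)) = 3982.00·0.0173333 / (1 − 1.01733^(−30)).
Denominator 1 − (1+r)^(−30) = 0.402824801.
P = 69.0213 / 0.402824801 ≈ 171.34.

$171.34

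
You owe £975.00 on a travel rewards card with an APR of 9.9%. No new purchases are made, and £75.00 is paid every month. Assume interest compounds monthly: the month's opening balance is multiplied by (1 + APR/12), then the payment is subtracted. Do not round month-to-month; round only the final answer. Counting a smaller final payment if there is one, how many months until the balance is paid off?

Monthly rate r = 9.9%/12 = 0.825% = 0.00825.
Recurrence: B ← B·(1+r) − £75.00.
Month 1: interest £8.04; balance after payment £908.04.
Month 2: interest £7.49; balance after payment £840.54.
Closed form: n = −ln(1 − rB₀/P)/ln(1+r) = −ln(0.89275)/ln(1.00825) ≈ 13.808, so the balance reaches zero during payment 14.

14 payments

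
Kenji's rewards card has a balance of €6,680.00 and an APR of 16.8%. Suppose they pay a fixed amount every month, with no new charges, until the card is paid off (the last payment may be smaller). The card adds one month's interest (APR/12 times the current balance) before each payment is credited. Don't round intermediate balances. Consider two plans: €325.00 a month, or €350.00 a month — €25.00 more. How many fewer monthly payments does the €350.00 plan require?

2 fewer payments

Monthly rate r = 16.8%/12 = 1.4% = 0.014.
At €325.00/mo: n = ⌈−ln(1 − rB₀/P)/ln(1+r)⌉ = 25 payments (last €132.90); total interest = total paid − €6,680.00 = €1,252.90.
At €350.00/mo: 23 payments (last €126.90); total interest €1,146.90.
Payments saved = 25 − 23 = 2.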